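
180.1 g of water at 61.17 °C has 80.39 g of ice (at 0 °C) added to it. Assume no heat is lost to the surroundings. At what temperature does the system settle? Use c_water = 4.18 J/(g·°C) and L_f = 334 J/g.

T_f ≈ 17.6 °C

Conservation of energy gives ΣQ = 0:
melt ice: 80.39·334 = 26850; warm the meltwater: 336.03 T; water: 752.82(T − 61.17)
1088.8 T = 46050 − 26850 = 19200
T ≈ 17.63 °C (positive, so assuming full melt was valid).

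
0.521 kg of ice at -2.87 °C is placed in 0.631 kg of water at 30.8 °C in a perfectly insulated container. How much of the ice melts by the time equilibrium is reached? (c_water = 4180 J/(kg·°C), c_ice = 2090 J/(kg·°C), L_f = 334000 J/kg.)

m_melted ≈ 0.234 kg

Water can give up m c ΔT = 0.631·4180·30.8 = 81237 J before reaching 0 °C.
Warming the ice to 0 °C takes 0.521·2090·2.87 = 3125.1 J, leaving 78112 J for melting.
To melt every bit of ice: 0.521·334000 = 174014 J.
78112 J < 174014 J, so only part of the ice melts and the system sits at 0 °C.
m_melted·334000 = 78112  ⇒  m_melted ≈ 0.2339 kg.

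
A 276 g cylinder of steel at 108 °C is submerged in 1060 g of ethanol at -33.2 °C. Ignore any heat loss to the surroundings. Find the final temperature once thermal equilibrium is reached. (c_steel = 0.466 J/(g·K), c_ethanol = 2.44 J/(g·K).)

Set heat shed by the hot body equal to heat absorbed by the cold body:
276·0.466·(108 − T) = 1060·2.44·(T − (-33.2))
128.62(108 − T) = 2586.4(T − (-33.2))
2715 T = -71978  ⇒  T ≈ -26.51 °C

T_f ≈ -26.5 °C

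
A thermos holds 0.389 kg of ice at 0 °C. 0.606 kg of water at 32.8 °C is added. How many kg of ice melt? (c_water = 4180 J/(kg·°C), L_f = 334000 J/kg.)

m_melted ≈ 0.249 kg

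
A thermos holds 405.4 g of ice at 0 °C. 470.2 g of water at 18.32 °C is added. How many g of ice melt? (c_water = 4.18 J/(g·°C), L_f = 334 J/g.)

m_melted ≈ 108 g

Water can give up m c ΔT = 470.2·4.18·18.32 = 36007 J before reaching 0 °C.
Melting all 405.4 g of ice would need 405.4·334 = 135404 J.
Since 36007 < 135404 J, not all the ice melts; equilibrium is at 0 °C.
Mass melted = 36007/334 ≈ 107.8 g.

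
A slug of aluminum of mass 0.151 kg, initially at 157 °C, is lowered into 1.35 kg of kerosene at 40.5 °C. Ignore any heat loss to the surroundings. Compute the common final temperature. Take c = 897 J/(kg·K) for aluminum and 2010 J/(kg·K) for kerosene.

T_f ≈ 46.0 °C

Set heat shed by the hot body equal to heat absorbed by the cold body:
0.151·897·(157 − T) = 1.35·2010·(T − 40.5)
135.45(157 − T) = 2713.5(T − 40.5)
2848.9 T = 131162  ⇒  T ≈ 46.04 °C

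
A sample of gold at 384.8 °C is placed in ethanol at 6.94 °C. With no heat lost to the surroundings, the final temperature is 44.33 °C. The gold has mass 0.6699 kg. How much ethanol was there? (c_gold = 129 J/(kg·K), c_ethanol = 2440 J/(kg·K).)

m ≈ 0.323 kg

Conservation of energy gives ΣQ = 0:
0.6699·129·(44.33 − 384.8) + m·2440·(44.33 − 6.94) = 0
91232 m = 29422
m = 29422/91232 ≈ 0.3225 kg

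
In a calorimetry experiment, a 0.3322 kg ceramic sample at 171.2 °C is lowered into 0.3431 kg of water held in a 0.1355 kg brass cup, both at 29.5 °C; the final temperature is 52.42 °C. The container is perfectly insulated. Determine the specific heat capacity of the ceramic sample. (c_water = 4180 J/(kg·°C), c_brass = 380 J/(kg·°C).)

Energy conservation, ΣQ = 0:
0.3322×c×(52.42 − 171.2) + 0.3431×4180×(52.42 − 29.5) + 0.1355×380×(52.42 − 29.5) = 0
-39.46 c = -34051
c = -34051/-39.46 ≈ 863 J/(kg·°C)

c ≈ 863 J/(kg·°C)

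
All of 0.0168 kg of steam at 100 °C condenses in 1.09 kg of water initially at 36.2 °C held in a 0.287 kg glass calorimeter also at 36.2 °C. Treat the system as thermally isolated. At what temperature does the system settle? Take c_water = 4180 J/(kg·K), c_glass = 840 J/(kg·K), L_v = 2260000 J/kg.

Sum of m c ΔT and latent-heat terms is zero:
latent heat released on condensation: 0.0168·2260000 = 37968
  condensate cools 100→T: 0.0168·4180·(T − 100) = 70.22(T − 100)
  water warms: 1.09·4180·(T − 36.2) = 4556.2(T − 36.2)
  glass cup: 0.287·840·(T − 36.2) = 241.08(T − 36.2)
4867.5 T = 37968 + 7022.4 + 173662 = 218652
T ≈ 44.92 °C (< 100 °C, so full condensation is consistent).

T_f ≈ 44.9 °C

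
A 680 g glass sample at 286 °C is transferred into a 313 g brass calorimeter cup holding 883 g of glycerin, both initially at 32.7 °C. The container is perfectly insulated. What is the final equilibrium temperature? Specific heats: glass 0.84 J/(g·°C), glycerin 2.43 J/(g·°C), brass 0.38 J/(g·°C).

With ΣQ=0 the equilibrium temperature is the m·c-weighted mean:
T_f = (571.2×286 + 2145.7×32.7 + 118.94×32.7) / (571.2 + 2145.7 + 118.94)
    = 237417 / 2835.8 ≈ 83.72 °C

T_f ≈ 83.7 °C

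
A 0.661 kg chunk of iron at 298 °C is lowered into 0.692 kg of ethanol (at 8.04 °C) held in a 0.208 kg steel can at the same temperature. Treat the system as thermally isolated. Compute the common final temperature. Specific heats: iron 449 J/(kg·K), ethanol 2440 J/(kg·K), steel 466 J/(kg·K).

Setting the total heat transfer to zero:
0.661·449·(T − 298) + 0.692·2440·(T − 8.04) + 0.208·466·(T − 8.04) = 0
2082.2 T = 102798
T = 102798 / 2082.2 = 49.4 °C

T_f ≈ 49.4 °C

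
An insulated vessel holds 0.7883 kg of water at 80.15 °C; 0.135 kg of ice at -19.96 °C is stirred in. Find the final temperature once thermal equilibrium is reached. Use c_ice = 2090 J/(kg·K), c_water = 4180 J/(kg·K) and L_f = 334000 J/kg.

Taking heat into each body as positive, Σ m c ΔT = 0:
warm ice to 0 °C: 0.135×2090×(0 − (-19.96)) = 5631.7
  latent heat to melt: 0.135×334000 = 45090
  meltwater 0→T: 0.135×4180×T = 564.3 T
  water cools: 0.7883×4180×(T − 80.15) = 3295.1(T − 80.15)
3859.4 T = 264102 − 50722 = 213380
T ≈ 55.29 °C — above 0 °C, consistent with complete melting.

T_f ≈ 55.3 °C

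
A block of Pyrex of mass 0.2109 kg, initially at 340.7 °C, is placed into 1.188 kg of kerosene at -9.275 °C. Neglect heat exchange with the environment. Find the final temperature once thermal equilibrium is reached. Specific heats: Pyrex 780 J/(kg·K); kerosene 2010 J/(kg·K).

Setting the total heat transfer to zero:
0.2109×780×(T − 340.7) + 1.188×2010×(T − (-9.275)) = 0
(164.5 + 2387.9) T = 164.5×340.7 + 2387.9×(-9.275)
T ≈ 13.28 °C

T_f ≈ 13.3 °C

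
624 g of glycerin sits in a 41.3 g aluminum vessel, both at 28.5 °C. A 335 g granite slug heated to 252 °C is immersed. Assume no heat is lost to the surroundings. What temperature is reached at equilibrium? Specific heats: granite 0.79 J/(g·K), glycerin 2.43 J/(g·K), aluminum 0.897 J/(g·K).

T_f ≈ 61.0 °C

Energy conservation, ΣQ = 0:
335·0.79·(T − 252) + 624·2.43·(T − 28.5) + 41.3·0.897·(T − 28.5) = 0
264.65(T − 252) + 1516.3(T − 28.5) + 37.05(T − 28.5) = 0
(264.65 + 1516.3 + 37.05) T = 264.65·252 + 1516.3·28.5 + 37.05·28.5
T = 110963 / 1818 = 61 °C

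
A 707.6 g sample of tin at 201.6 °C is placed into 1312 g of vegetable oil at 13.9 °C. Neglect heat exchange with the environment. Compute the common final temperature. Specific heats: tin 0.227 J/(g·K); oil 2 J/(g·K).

T_f ≈ 24.7 °C

Conservation of energy gives ΣQ = 0:
707.6×0.227×(T − 201.6) + 1312×2×(T − 13.9) = 0
2784.6 T = 68856
T = 68856/2784.6 ≈ 24.73 °C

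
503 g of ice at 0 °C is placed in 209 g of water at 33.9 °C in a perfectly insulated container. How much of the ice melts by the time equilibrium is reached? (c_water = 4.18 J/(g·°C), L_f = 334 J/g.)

Heat available from the water dropping to 0 °C: 209·4.18·33.9 = 29616 J.
To melt every bit of ice: 503·334 = 168002 J.
29616 J < 168002 J, so only part of the ice melts and the system sits at 0 °C.
m_melt = 29616 / L_f = 88.67 g.

m_melted ≈ 88.7 g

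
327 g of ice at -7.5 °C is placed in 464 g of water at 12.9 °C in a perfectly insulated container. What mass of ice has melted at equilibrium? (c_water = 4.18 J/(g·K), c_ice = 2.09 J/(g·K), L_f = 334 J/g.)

m_melted ≈ 59.6 g

Water can give up m c ΔT = 464×4.18×12.9 = 25020 J before reaching 0 °C.
Warming the ice to 0 °C takes 327×2.09×7.5 = 5125.7 J, leaving 19894 J for melting.
Fully melting the ice requires m_ice L_f = 327×334 = 109218 J.
That's not enough to melt it all — equilibrium is at 0 °C with ice remaining.
m_melt = 19894 / L_f = 59.56 g.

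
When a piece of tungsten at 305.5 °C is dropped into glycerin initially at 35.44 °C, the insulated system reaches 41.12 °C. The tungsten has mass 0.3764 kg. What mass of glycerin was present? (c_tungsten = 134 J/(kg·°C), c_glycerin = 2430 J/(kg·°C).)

m ≈ 0.966 kg

Net heat exchanged in the isolated system is zero:
0.3764·134·(41.12 − 305.5) + m·2430·(41.12 − 35.44) = 0
13802 m = 13335
m = 13335/13802 ≈ 0.9661 kg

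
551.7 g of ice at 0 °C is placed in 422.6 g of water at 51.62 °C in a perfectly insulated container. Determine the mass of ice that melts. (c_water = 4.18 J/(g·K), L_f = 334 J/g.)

Water can give up m c ΔT = 422.6×4.18×51.62 = 91185 J before reaching 0 °C.
Melting all 551.7 g of ice would need 551.7×334 = 184268 J.
That's not enough to melt it all — equilibrium is at 0 °C with ice remaining.
m_melted×334 = 91185  ⇒  m_melted ≈ 273 g.

m_melted ≈ 273 g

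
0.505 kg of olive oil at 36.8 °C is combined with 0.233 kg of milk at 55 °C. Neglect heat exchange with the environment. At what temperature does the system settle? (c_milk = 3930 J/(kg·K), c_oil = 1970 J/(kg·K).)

T_f ≈ 45.5 °C

Set heat shed by the hot body equal to heat absorbed by the cold body:
0.233·3930·(55 − T) = 0.505·1970·(T − 36.8)
915.69(55 − T) = 994.85(T − 36.8)
1910.5 T = 86973  ⇒  T ≈ 45.52 °C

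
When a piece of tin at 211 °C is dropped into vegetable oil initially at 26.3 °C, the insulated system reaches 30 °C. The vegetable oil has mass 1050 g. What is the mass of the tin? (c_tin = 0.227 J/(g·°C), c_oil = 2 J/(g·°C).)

|Q_tin| = |Q_oil|:
m×0.227×(211 − 30) = 1050×2×(30 − 26.3)
41.09 m = 7770  ⇒  m ≈ 189.1 g

m ≈ 189 g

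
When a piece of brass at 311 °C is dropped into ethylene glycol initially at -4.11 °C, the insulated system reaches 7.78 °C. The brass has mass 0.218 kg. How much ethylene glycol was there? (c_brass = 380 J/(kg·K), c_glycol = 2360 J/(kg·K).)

m ≈ 0.895 kg

Let T be the final temperature. ΣQ_i = 0:
0.218×380×(7.78 − 311) + m×2360×(7.78 − (-4.11)) = 0
28060 m = 25119
m = 25119/28060 ≈ 0.8952 kg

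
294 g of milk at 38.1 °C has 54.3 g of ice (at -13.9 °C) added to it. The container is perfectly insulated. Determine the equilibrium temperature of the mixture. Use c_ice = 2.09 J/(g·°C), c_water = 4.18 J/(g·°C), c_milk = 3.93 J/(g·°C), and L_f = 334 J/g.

T_f ≈ 17.6 °C

Net heat exchanged in the isolated system is zero:
ice -13.9→0 °C: 54.3×2.09×13.9 = 1577.5; latent heat to melt: 54.3×334 = 18136; warm the meltwater: 226.97 T; milk cools: 294×3.93×(T − 38.1) = 1155.4(T − 38.1)
1382.4 T = 44022 − 19714 = 24308
T ≈ 17.58 °C — above 0 °C, consistent with complete melting.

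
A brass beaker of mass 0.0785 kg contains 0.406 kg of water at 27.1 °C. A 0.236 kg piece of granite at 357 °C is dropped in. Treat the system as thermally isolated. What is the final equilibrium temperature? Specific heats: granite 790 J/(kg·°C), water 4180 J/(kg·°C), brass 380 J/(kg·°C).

T_f ≈ 59.2 °C

Net heat exchanged in the isolated system is zero:
0.236*790*(T − 357) + 0.406*4180*(T − 27.1) + 0.0785*380*(T − 27.1) = 0
186.44(T − 357) + 1697.1(T − 27.1) + 29.83(T − 27.1) = 0
1913.4 T = 113358
T ≈ 59.25 °C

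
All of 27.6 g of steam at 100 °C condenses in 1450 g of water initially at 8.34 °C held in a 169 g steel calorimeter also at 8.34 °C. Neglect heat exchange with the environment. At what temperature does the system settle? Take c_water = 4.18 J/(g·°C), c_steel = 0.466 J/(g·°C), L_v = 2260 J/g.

Energy balance with sensible and latent terms:
condense steam: −27.6·2260 = −62376
  condensed water 100 °C→T: 115.37(T − 100)
  original water: 6061(T − 8.34)
  steel cup: 169·0.466·(T − 8.34) = 78.75(T − 8.34)
6255.1 T = 62376 + 11537 + 51206 = 125118
T ≈ 20.00 °C — below 100 °C, confirming all the steam condensed.

T_f ≈ 20.0 °C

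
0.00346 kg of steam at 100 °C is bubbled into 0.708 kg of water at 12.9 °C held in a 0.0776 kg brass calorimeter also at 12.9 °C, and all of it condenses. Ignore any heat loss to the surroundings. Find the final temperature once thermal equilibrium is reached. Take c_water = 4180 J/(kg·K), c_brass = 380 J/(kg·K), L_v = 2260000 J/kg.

T_f ≈ 15.9 °C

Heat gained plus heat lost sum to zero:
steam→water at 100 °C releases m L_v = 0.00346·2260000 = 7819.6
  condensate cools 100→T: 0.00346·4180·(T − 100) = 14.46(T − 100)
  water warms: 0.708·4180·(T − 12.9) = 2959.4(T − 12.9)
  brass cup: 0.0776·380·(T − 12.9) = 29.49(T − 12.9)
3003.4 T = 7819.6 + 1446.3 + 38557 = 47823
T ≈ 15.92 °C, under the boiling point, so the assumption holds.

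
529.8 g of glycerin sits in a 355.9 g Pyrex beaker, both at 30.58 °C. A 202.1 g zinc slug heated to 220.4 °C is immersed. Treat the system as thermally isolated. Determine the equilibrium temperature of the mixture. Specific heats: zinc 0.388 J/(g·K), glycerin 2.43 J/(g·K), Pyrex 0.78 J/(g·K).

Net heat exchanged in the isolated system is zero:
202.1·0.388·(T − 220.4) + 529.8·2.43·(T − 30.58) + 355.9·0.78·(T − 30.58) = 0
78.41(T − 220.4) + 1287.4(T − 30.58) + 277.6(T − 30.58) = 0
(78.41 + 1287.4 + 277.6) T = 78.41·220.4 + 1287.4·30.58 + 277.6·30.58
T ≈ 39.64 °C

T_f ≈ 39.6 °C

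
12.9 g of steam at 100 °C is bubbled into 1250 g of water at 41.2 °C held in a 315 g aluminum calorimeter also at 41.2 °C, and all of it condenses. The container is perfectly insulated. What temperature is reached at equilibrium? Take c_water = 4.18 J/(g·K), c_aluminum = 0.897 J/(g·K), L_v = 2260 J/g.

Taking heat into each body as positive, Σ m c ΔT = 0:
steam→water at 100 °C releases m L_v = 12.9·2260 = 29154; condensed water 100 °C→T: 53.92(T − 100); water warms: 1250·4.18·(T − 41.2) = 5225(T − 41.2); cup: 282.56(T − 41.2)
5561.5 T = 29154 + 5392.2 + 226911 = 261457
T ≈ 47.01 °C, under the boiling point, so the assumption holds.

T_f ≈ 47.0 °C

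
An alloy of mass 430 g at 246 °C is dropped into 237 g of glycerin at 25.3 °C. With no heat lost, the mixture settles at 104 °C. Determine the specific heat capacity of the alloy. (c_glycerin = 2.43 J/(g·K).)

c ≈ 0.742 J/(g·K)

Taking heat into each body as positive, Σ m c ΔT = 0:
430×c×(104 − 246) + 237×2.43×(104 − 25.3) = 0
-61060 c = -45324
c = -45324/-61060 ≈ 0.7423 J/(g·K)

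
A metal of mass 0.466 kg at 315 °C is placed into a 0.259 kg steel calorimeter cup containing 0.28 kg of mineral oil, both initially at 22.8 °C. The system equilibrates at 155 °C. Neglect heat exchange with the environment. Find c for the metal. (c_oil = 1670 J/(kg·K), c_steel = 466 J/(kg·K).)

Setting the total heat transfer to zero:
0.466·c·(155 − 315) + 0.28·1670·(155 − 22.8) + 0.259·466·(155 − 22.8) = 0
-74.56 c = -77772
c = -77772/-74.56 ≈ 1043 J/(kg·K)

c ≈ 1040 J/(kg·K)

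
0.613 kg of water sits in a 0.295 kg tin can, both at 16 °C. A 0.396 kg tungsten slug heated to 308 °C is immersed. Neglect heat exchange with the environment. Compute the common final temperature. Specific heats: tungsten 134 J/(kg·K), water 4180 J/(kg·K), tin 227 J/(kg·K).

T_f ≈ 21.8 °C

T_f = Σ m_i c_i T_i / Σ m_i c_i:
T_f = (53.06·308 + 2562.3·16 + 66.97·16) / (53.06 + 2562.3 + 66.97)
    = 58413 / 2682.4 ≈ 21.78 °C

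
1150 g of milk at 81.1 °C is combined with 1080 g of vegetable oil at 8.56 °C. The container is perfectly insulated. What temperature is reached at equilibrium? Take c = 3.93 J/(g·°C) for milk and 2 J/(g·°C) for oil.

T_f ≈ 57.6 °C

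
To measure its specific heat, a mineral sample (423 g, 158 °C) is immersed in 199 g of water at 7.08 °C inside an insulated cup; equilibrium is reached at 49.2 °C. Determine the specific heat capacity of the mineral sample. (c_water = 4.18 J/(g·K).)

Setting the total heat transfer to zero:
423×c×(49.2 − 158) + 199×4.18×(49.2 − 7.08) = 0
-46022 c = -35036
c = -35036/-46022 ≈ 0.7613 J/(g·K)

c ≈ 0.761 J/(g·K)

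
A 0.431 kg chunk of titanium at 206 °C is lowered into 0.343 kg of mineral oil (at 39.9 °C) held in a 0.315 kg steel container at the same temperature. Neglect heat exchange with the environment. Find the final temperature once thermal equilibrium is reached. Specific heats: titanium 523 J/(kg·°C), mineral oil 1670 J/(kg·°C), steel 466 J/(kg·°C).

T_f ≈ 79.5 °C

T_f is the heat-capacity-weighted average of the initial temperatures:
T_f = (225.41·206 + 572.81·39.9 + 146.79·39.9) / (225.41 + 572.81 + 146.79)
    = 75147 / 945.01 ≈ 79.52 °C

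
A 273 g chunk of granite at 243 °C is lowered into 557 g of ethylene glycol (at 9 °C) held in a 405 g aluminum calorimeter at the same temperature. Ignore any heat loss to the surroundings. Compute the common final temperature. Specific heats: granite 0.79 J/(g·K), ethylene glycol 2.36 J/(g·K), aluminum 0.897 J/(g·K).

T_f ≈ 35.7 °C

T_f = Σ m_i c_i T_i / Σ m_i c_i:
T_f = (215.67·243 + 1314.5·9 + 363.29·9) / (215.67 + 1314.5 + 363.29)
    = 67508 / 1893.5 ≈ 35.65 °C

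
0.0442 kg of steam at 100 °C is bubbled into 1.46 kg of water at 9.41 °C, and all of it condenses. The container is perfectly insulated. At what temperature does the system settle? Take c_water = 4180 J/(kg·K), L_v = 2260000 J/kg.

T_f ≈ 28.0 °C

Conservation of energy gives ΣQ = 0:
latent heat released on condensation: 0.0442·2260000 = 99892
  condensate cools 100→T: 0.0442·4180·(T − 100) = 184.76(T − 100)
  original water: 6102.8(T − 9.41)
6287.6 T = 99892 + 18476 + 57427 = 175795
T ≈ 27.96 °C (< 100 °C, so full condensation is consistent).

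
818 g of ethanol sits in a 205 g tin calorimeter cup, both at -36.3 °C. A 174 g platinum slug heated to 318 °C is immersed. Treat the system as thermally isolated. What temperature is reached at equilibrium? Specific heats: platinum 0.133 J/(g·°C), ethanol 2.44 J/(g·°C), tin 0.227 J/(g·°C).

T_f ≈ -32.3 °C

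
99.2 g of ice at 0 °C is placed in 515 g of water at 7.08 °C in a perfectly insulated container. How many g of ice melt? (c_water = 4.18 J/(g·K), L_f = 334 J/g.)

m_melted ≈ 45.6 g

Heat available from the water dropping to 0 °C: 515×4.18×7.08 = 15241 J.
Melting all 99.2 g of ice would need 99.2×334 = 33133 J.
15241 J < 33133 J, so only part of the ice melts and the system sits at 0 °C.
m_melt = 15241 / L_f = 45.63 g.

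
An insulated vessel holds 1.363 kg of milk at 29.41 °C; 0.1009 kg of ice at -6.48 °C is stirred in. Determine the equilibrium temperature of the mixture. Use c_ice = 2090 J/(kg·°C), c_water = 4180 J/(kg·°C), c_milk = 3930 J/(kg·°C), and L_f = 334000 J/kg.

Taking heat into each body as positive, Σ m c ΔT = 0:
warm ice to 0 °C: 0.1009×2090×(0 − (-6.48)) = 1366.5; melt ice: 0.1009×334000 = 33701; warm the meltwater: 421.76 T; milk: 5356.6(T − 29.41)
5778.4 T = 157537 − 35067 = 122470
T ≈ 21.19 °C (positive, so assuming full melt was valid).

T_f ≈ 21.2 °C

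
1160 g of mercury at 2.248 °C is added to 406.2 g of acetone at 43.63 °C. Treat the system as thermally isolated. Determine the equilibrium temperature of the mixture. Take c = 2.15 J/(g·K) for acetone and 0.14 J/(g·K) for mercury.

Taking heat into each body as positive, Σ m c ΔT = 0:
406.2*2.15*(T − 43.63) + 1160*0.14*(T − 2.248) = 0
(873.33 + 162.4) T = 873.33*43.63 + 162.4*2.248
T = 38468/1035.7 ≈ 37.14 °C

T_f ≈ 37.1 °C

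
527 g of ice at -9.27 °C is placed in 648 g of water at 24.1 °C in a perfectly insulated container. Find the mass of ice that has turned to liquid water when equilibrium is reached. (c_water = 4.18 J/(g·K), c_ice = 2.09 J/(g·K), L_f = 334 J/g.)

Water can give up m c ΔT = 648×4.18×24.1 = 65278 J before reaching 0 °C.
Of that, 527×2.09×9.27 = 10210 J goes to bring the ice to 0 °C, leaving 55068 J.
Fully melting the ice requires m_ice L_f = 527×334 = 176018 J.
That's not enough to melt it all — equilibrium is at 0 °C with ice remaining.
m_melt = 55068 / L_f = 164.9 g.

m_melted ≈ 165 g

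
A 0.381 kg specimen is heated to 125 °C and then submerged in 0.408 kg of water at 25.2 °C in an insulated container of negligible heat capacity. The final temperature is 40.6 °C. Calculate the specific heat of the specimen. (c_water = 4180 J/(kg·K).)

c ≈ 817 J/(kg·K)

Heat lost by the specimen = heat gained by the water:
0.381×c×(125 − 40.6) = 0.408×4180×(40.6 − 25.2)
32.16 c = 26264  ⇒  c ≈ 816.8 J/(kg·K)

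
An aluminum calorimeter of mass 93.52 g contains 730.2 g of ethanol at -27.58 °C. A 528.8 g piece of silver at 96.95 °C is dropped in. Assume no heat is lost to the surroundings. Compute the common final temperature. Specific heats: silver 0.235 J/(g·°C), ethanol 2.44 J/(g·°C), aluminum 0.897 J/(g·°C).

T_f ≈ -19.8 °C

Heat gained plus heat lost sum to zero:
528.8·0.235·(T − 96.95) + 730.2·2.44·(T − (-27.58)) + 93.52·0.897·(T − (-27.58)) = 0
(124.27 + 1781.7 + 83.89) T = 124.27·96.95 + 1781.7·(-27.58) + 83.89·(-27.58)
T = -39405/1989.8 ≈ -19.80 °C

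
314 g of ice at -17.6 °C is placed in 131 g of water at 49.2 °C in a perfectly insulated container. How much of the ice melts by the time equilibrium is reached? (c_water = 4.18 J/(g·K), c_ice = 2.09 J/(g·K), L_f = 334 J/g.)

m_melted ≈ 46.1 g

Heat available from the water dropping to 0 °C: 131×4.18×49.2 = 26941 J.
Warming the ice to 0 °C takes 314×2.09×17.6 = 11550 J, leaving 15391 J for melting.
Melting all 314 g of ice would need 314×334 = 104876 J.
Since 15391 < 104876 J, not all the ice melts; equilibrium is at 0 °C.
Mass melted = 15391/334 ≈ 46.08 g.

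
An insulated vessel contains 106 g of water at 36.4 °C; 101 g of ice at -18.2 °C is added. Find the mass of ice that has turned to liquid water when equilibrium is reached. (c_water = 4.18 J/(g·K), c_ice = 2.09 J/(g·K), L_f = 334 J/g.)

m_melted ≈ 36.8 g

Water can give up m c ΔT = 106·4.18·36.4 = 16128 J before reaching 0 °C.
Warming the ice to 0 °C takes 101·2.09·18.2 = 3841.8 J, leaving 12286 J for melting.
Melting all 101 g of ice would need 101·334 = 33734 J.
That's not enough to melt it all — equilibrium is at 0 °C with ice remaining.
Mass melted = 12286/334 ≈ 36.79 g.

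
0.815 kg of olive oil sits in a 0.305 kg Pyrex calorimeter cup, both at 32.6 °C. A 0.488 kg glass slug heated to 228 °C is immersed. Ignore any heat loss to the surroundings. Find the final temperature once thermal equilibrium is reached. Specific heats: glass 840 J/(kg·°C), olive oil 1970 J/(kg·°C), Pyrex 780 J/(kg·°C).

T_f is the heat-capacity-weighted average of the initial temperatures:
T_f = (409.92*228 + 1605.5*32.6 + 237.9*32.6) / (409.92 + 1605.5 + 237.9)
    = 153558 / 2253.4 ≈ 68.15 °C

T_f ≈ 68.1 °C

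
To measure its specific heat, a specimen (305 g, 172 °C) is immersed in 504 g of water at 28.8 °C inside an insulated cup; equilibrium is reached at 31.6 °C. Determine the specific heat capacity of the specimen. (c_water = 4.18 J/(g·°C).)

Heat lost by the specimen = heat gained by the water:
305·c·(172 − 31.6) = 504·4.18·(31.6 − 28.8)
42822 c = 5898.8  ⇒  c ≈ 0.1378 J/(g·°C)

c ≈ 0.138 J/(g·°C)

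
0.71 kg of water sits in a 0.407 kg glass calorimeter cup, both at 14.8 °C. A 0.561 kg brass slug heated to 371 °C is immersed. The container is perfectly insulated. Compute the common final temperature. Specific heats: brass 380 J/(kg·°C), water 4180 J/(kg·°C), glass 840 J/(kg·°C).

Taking heat into each body as positive, Σ m c ΔT = 0:
0.561·380·(T − 371) + 0.71·4180·(T − 14.8) + 0.407·840·(T − 14.8) = 0
213.18(T − 371) + 2967.8(T − 14.8) + 341.88(T − 14.8) = 0
(213.18 + 2967.8 + 341.88) T = 213.18·371 + 2967.8·14.8 + 341.88·14.8
T = 128073 / 3522.9 = 36.4 °C

T_f ≈ 36.4 °C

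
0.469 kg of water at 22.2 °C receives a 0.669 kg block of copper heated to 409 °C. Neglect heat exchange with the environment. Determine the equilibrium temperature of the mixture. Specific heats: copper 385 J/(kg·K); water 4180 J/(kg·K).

T_f ≈ 67.1 °C

|Q_copper| = |Q_water|:
0.669·385·(409 − T) = 0.469·4180·(T − 22.2)
257.56(409 − T) = 1960.4(T − 22.2)
2218 T = 148865  ⇒  T ≈ 67.12 °C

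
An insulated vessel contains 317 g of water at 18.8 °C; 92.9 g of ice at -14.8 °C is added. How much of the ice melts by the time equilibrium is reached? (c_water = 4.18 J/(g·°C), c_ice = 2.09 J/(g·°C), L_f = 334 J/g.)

m_melted ≈ 66 g

Cooling the water to 0 °C releases 317×4.18×18.8 = 24911 J.
Of that, 92.9×2.09×14.8 = 2873.6 J goes to bring the ice to 0 °C, leaving 22038 J.
Fully melting the ice requires m_ice L_f = 92.9×334 = 31029 J.
22038 J < 31029 J, so only part of the ice melts and the system sits at 0 °C.
Mass melted = 22038/334 ≈ 65.98 g.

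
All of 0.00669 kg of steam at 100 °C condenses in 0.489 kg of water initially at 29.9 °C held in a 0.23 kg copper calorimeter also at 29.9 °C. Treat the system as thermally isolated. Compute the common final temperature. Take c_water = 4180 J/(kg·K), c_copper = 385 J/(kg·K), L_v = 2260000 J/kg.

T_f ≈ 37.8 °C

Energy balance with sensible and latent terms:
latent heat released on condensation: 0.00669·2260000 = 15119; condensate cools 100→T: 0.00669·4180·(T − 100) = 27.96(T − 100); original water: 2044(T − 29.9); copper cup: 0.23·385·(T − 29.9) = 88.55(T − 29.9)
2160.5 T = 15119 + 2796.4 + 63764 = 81680
T ≈ 37.81 °C — below 100 °C, confirming all the steam condensed.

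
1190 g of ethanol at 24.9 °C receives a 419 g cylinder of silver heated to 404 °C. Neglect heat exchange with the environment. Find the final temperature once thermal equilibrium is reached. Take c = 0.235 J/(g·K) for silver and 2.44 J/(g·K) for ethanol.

T_f ≈ 37.3 °C

Taking heat into each body as positive, Σ m c ΔT = 0:
419*0.235*(T − 404) + 1190*2.44*(T − 24.9) = 0
98.46(T − 404) + 2903.6(T − 24.9) = 0
(98.46 + 2903.6) T = 98.46*404 + 2903.6*24.9
T = 112080/3002.1 ≈ 37.33 °C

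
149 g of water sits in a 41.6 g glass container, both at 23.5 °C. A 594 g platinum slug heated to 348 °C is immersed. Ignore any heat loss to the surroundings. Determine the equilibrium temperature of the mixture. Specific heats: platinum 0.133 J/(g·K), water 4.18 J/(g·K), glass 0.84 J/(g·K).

Conservation of energy gives ΣQ = 0:
594*0.133*(T − 348) + 149*4.18*(T − 23.5) + 41.6*0.84*(T − 23.5) = 0
(79 + 622.82 + 34.94) T = 79*348 + 622.82*23.5 + 34.94*23.5
T ≈ 58.30 °C

T_f ≈ 58.3 °C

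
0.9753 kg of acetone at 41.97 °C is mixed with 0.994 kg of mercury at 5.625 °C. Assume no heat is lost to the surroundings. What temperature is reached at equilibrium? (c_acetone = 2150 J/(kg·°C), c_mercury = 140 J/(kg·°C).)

T_f ≈ 39.7 °C

Set heat shed by the hot body equal to heat absorbed by the cold body:
0.9753*2150*(41.97 − T) = 0.994*140*(T − 5.625)
2096.9(41.97 − T) = 139.16(T − 5.625)
2236.1 T = 88789  ⇒  T ≈ 39.71 °C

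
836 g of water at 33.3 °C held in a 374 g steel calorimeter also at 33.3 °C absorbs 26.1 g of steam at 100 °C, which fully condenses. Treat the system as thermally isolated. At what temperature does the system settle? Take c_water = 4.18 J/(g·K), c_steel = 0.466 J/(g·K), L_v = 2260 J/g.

T_f ≈ 50.8 °C

Conservation of energy gives ΣQ = 0:
latent heat released on condensation: 26.1×2260 = 58986
  condensed water 100 °C→T: 109.1(T − 100)
  water warms: 836×4.18×(T − 33.3) = 3494.5(T − 33.3)
  cup: 174.28(T − 33.3)
3777.9 T = 58986 + 10910 + 122170 = 192066
T ≈ 50.84 °C — below 100 °C, confirming all the steam condensed.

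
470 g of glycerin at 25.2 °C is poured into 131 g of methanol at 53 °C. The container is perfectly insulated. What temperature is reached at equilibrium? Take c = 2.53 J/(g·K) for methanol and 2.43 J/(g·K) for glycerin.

T_f ≈ 31.5 °C

With ΣQ=0 the equilibrium temperature is the m·c-weighted mean:
T_f = (331.43·53 + 1142.1·25.2) / (331.43 + 1142.1)
    = 46347 / 1473.5 ≈ 31.45 °C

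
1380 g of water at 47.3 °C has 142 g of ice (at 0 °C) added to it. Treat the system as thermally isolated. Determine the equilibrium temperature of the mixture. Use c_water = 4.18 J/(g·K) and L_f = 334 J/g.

Conservation of energy gives ΣQ = 0:
fusion: m_ice L_f = 142×334 = 47428
  meltwater 0→T: 142×4.18×T = 593.56 T
  water: 5768.4(T − 47.3)
6362 T = 272845 − 47428 = 225417
T ≈ 35.43 °C — above 0 °C, consistent with complete melting.

T_f ≈ 35.4 °C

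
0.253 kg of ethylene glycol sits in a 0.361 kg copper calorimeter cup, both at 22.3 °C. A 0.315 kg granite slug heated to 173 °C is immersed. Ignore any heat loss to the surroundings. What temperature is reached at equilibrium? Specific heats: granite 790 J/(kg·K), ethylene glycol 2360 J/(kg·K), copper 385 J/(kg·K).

T_f ≈ 60.4 °C

T_f is the heat-capacity-weighted average of the initial temperatures:
T_f = (248.85·173 + 597.08·22.3 + 138.98·22.3) / (248.85 + 597.08 + 138.98)
    = 59465 / 984.91 ≈ 60.38 °C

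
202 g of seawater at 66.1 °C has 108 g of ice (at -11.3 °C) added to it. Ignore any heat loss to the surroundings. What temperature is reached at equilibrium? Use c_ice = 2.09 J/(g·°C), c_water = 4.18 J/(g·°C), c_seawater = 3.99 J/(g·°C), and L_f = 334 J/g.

T_f ≈ 11.7 °C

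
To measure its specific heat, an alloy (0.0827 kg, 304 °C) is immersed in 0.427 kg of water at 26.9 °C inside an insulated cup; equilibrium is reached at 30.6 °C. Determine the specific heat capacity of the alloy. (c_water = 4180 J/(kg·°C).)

Setting the total heat transfer to zero:
0.0827·c·(30.6 − 304) + 0.427·4180·(30.6 − 26.9) = 0
-22.61 c = -6604
c = -6604/-22.61 ≈ 292.1 J/(kg·°C)

c ≈ 292 J/(kg·°C)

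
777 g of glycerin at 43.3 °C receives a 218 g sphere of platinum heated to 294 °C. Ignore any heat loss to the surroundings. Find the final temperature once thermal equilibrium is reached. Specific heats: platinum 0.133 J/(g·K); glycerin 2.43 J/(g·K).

T_f ≈ 47.1 °C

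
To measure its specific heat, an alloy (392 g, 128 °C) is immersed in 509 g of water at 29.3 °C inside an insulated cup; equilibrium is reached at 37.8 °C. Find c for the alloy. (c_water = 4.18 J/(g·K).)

Heat lost by the alloy = heat gained by the water:
392·c·(128 − 37.8) = 509·4.18·(37.8 − 29.3)
35358 c = 18085  ⇒  c ≈ 0.5115 J/(g·K)

c ≈ 0.511 J/(g·K)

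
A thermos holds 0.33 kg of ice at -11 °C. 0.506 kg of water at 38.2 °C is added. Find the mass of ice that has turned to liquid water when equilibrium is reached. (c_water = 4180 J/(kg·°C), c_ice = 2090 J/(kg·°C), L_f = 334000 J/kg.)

m_melted ≈ 0.219 kg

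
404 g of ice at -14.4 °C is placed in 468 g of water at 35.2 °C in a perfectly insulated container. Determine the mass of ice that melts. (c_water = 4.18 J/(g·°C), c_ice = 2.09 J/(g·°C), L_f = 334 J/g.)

Water can give up m c ΔT = 468×4.18×35.2 = 68860 J before reaching 0 °C.
Warming the ice to 0 °C takes 404×2.09×14.4 = 12159 J, leaving 56701 J for melting.
Fully melting the ice requires m_ice L_f = 404×334 = 134936 J.
That's not enough to melt it all — equilibrium is at 0 °C with ice remaining.
m_melted×334 = 56701  ⇒  m_melted ≈ 169.8 g.

m_melted ≈ 170 g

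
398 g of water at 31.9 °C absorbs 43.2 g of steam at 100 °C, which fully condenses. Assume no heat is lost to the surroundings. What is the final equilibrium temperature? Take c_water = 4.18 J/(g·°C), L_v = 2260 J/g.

T_f ≈ 91.5 °C

Let T be the final temperature. ΣQ_i = 0:
steam→water at 100 °C releases m L_v = 43.2·2260 = 97632
  condensate cools 100→T: 43.2·4.18·(T − 100) = 180.58(T − 100)
  water warms: 398·4.18·(T − 31.9) = 1663.6(T − 31.9)
1844.2 T = 97632 + 18058 + 53070 = 168760
T ≈ 91.51 °C, under the boiling point, so the assumption holds.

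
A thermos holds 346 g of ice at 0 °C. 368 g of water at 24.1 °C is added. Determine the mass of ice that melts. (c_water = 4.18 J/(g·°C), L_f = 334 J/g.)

m_melted ≈ 111 g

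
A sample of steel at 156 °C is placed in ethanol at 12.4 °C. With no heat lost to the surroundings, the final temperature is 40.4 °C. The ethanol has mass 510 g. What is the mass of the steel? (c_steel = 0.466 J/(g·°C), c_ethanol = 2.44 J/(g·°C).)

Heat lost by the steel = heat gained by the ethanol:
m×0.466×(156 − 40.4) = 510×2.44×(40.4 − 12.4)
53.87 m = 34843  ⇒  m ≈ 646.8 g

m ≈ 647 g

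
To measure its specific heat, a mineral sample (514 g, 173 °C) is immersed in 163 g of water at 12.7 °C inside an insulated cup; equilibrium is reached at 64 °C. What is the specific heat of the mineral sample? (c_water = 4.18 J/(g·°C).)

c ≈ 0.624 J/(g·°C)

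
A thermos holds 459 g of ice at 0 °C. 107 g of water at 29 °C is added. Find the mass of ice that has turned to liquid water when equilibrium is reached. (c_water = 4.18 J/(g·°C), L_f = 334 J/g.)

m_melted ≈ 38.8 g

Heat available from the water dropping to 0 °C: 107·4.18·29 = 12971 J.
Melting all 459 g of ice would need 459·334 = 153306 J.
Since 12971 < 153306 J, not all the ice melts; equilibrium is at 0 °C.
Mass melted = 12971/334 ≈ 38.83 g.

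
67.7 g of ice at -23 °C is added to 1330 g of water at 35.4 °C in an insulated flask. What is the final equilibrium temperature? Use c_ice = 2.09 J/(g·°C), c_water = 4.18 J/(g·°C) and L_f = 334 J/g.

T_f ≈ 29.3 °C

Let T be the final temperature. ΣQ_i = 0:
warm ice to 0 °C: 67.7·2.09·(0 − (-23)) = 3254.3
  fusion: m_ice L_f = 67.7·334 = 22612
  warm the meltwater: 282.99 T
  water: 5559.4(T − 35.4)
5842.4 T = 196803 − 25866 = 170937
T ≈ 29.26 °C — above 0 °C, consistent with complete melting.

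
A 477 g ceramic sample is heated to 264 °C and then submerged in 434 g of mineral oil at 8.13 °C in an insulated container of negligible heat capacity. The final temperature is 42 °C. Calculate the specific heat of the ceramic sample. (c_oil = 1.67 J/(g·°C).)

c ≈ 0.232 J/(g·°C)

Heat lost by the ceramic sample = heat gained by the oil:
477×c×(264 − 42) = 434×1.67×(42 − 8.13)
105894 c = 24548  ⇒  c ≈ 0.2318 J/(g·°C)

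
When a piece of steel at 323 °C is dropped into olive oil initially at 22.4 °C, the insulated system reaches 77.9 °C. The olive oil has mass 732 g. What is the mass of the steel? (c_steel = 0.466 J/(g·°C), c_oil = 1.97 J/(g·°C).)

Let T be the final temperature. ΣQ_i = 0:
m·0.466·(77.9 − 323) + 732·1.97·(77.9 − 22.4) = 0
-114.22 m = -80033
m = -80033/-114.22 ≈ 700.7 g

m ≈ 701 g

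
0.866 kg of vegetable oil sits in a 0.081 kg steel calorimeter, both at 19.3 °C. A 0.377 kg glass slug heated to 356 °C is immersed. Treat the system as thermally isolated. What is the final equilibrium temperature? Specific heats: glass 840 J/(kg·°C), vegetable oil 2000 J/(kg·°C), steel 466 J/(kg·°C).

T_f ≈ 70.4 °C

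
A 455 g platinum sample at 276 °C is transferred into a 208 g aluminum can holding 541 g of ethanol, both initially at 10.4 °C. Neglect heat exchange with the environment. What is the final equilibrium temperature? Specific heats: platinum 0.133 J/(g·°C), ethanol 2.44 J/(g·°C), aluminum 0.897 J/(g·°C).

T_f = Σ m_i c_i T_i / Σ m_i c_i:
T_f = (60.52×276 + 1320×10.4 + 186.58×10.4) / (60.52 + 1320 + 186.58)
    = 32371 / 1567.1 ≈ 20.66 °C

T_f ≈ 20.7 °C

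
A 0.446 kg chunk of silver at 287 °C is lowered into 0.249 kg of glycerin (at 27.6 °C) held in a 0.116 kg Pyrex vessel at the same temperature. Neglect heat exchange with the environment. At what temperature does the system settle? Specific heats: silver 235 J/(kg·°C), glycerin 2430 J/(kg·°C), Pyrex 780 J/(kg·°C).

T_f ≈ 61.6 °C

T_f is the heat-capacity-weighted average of the initial temperatures:
T_f = (104.81·287 + 605.07·27.6 + 90.48·27.6) / (104.81 + 605.07 + 90.48)
    = 49278 / 800.36 ≈ 61.57 °C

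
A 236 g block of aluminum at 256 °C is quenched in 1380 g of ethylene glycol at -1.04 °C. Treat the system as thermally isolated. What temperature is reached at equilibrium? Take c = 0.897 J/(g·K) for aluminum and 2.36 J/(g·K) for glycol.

Conservation of energy gives ΣQ = 0:
236*0.897*(T − 256) + 1380*2.36*(T − (-1.04)) = 0
3468.5 T = 50806
T ≈ 14.65 °C

T_f ≈ 14.6 °C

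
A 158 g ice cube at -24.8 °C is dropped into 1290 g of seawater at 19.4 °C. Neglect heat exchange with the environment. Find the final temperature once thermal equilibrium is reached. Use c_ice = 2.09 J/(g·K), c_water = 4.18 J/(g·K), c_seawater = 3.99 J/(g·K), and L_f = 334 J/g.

T_f ≈ 6.7 °C

Conservation of energy gives ΣQ = 0:
ice -24.8→0 °C: 158×2.09×24.8 = 8189.5; latent heat to melt: 158×334 = 52772; meltwater 0→T: 158×4.18×T = 660.44 T; seawater cools: 1290×3.99×(T − 19.4) = 5147.1(T − 19.4)
5807.5 T = 99854 − 60961 = 38892
T ≈ 6.70 °C (positive, so assuming full melt was valid).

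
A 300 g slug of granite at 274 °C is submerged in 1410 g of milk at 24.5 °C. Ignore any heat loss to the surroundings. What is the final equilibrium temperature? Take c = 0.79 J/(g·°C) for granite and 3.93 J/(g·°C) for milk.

T_f is the heat-capacity-weighted average of the initial temperatures:
T_f = (237·274 + 5541.3·24.5) / (237 + 5541.3)
    = 200700 / 5778.3 ≈ 34.73 °C

T_f ≈ 34.7 °C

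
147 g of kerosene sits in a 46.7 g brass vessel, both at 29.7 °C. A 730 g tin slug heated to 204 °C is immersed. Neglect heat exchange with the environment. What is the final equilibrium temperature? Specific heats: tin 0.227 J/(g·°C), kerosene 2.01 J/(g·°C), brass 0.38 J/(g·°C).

T_f ≈ 90.0 °C

Setting the total heat transfer to zero:
730·0.227·(T − 204) + 147·2.01·(T − 29.7) + 46.7·0.38·(T − 29.7) = 0
165.71(T − 204) + 295.47(T − 29.7) + 17.75(T − 29.7) = 0
(165.71 + 295.47 + 17.75) T = 165.71·204 + 295.47·29.7 + 17.75·29.7
T ≈ 90.01 °C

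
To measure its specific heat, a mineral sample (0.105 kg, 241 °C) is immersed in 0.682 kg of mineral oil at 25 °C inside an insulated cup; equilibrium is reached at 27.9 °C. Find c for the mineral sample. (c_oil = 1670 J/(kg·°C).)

c ≈ 148 J/(kg·°C)

Heat gained plus heat lost sum to zero:
0.105·c·(27.9 − 241) + 0.682·1670·(27.9 − 25) = 0
-22.38 c = -3302.9
c = -3302.9/-22.38 ≈ 147.6 J/(kg·°C)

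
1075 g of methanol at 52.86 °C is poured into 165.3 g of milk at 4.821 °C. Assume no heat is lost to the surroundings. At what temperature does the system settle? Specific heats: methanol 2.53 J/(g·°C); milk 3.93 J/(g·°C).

Net heat exchanged in the isolated system is zero:
1075*2.53*(T − 52.86) + 165.3*3.93*(T − 4.821) = 0
(2719.8 + 649.63) T = 2719.8*52.86 + 649.63*4.821
T = 146898 / 3369.4 = 43.6 °C

T_f ≈ 43.6 °C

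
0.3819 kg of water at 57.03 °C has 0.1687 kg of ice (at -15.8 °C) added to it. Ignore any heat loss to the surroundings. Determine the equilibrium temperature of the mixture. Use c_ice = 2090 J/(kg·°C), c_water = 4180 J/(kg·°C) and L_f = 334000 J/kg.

T_f ≈ 12.7 °C

Setting the total heat transfer to zero:
warm ice to 0 °C: 0.1687×2090×(0 − (-15.8)) = 5570.8
  latent heat to melt: 0.1687×334000 = 56346
  meltwater 0→T: 0.1687×4180×T = 705.17 T
  water cools: 0.3819×4180×(T − 57.03) = 1596.3(T − 57.03)
2301.5 T = 91039 − 61917 = 29123
T ≈ 12.65 °C — above 0 °C, consistent with complete melting.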